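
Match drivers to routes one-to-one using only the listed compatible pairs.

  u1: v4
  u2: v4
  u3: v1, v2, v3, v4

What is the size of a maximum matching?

2

Unit-capacity flow: source→left, listed edges, right→sink; max matching = max flow.
Augmenting path u1→v4 (+1); matched 1.
Augmenting path u3→v1 (+1); matched 2.
No augmenting path remains; maximum matching = 2.
König certificate: {u3, v4} is a vertex cover of size 2 (every listed pair touches it), so no matching can be larger.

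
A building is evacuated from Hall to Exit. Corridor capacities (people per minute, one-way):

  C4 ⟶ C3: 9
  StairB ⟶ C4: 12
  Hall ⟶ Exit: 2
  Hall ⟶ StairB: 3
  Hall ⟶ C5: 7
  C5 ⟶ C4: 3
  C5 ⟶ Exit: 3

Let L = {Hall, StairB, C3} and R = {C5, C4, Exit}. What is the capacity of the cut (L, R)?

21

Edges leaving {Hall, StairB, C3}: Hall→C5 (7), Hall→Exit (2), StairB→C4 (12).
Cut capacity = 7 + 2 + 12 = 21.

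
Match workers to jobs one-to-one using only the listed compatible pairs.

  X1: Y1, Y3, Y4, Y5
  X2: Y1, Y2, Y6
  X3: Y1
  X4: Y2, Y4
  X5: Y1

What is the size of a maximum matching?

Unit-capacity flow: source→left, listed edges, right→sink; max matching = max flow.
Augmenting path X1→Y1 (+1); matched 1.
Augmenting path X2→Y2 (+1); matched 2.
Augmenting path X4→Y4 (+1); matched 3.
Augmenting path X3→Y1→X1→Y3 (+1); matched 4.
No augmenting path remains; maximum matching = 4.
König certificate: {X1, X2, X4, Y1} is a vertex cover of size 4 (every listed pair touches it), so no matching can be larger.

4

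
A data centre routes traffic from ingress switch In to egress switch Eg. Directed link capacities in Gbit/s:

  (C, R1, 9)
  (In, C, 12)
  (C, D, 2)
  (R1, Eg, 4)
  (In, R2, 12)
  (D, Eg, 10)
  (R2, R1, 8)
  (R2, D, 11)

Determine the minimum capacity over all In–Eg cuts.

Augment In→C→R1→Eg: bottleneck 4, flow now 4.
Augment In→C→D→Eg: bottleneck 2, flow now 6.
Augment In→R2→D→Eg: bottleneck 8, flow now 14.
No augmenting path remains; maximum flow = 14.
By max-flow min-cut, the minimum cut capacity equals the max flow.
In the residual graph, reachable from In: {In, C, R2, R1, D}.
Min-cut edges: R1→Eg (4), D→Eg (10); capacity 4 + 10 = 14.

14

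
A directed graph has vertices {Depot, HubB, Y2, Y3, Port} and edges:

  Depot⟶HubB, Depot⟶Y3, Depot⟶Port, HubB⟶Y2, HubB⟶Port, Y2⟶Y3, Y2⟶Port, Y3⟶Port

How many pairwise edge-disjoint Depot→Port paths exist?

Assign every edge capacity 1; by Menger, the answer equals the max flow.
Path Depot→Port (+1); total 1.
Path Depot→HubB→Port (+1); total 2.
Path Depot→Y3→Port (+1); total 3.
No residual Depot→Port path; max flow = 3.
Certifying cut of size 3: {Depot→HubB, Depot→Port, Depot→Y3}.

3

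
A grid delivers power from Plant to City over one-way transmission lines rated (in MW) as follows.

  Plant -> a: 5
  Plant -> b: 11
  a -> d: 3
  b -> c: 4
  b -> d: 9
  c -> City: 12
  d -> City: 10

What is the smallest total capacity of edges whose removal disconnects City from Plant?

Augment Plant→a→d→City: bottleneck 3, flow now 3.
Augment Plant→b→c→City: bottleneck 4, flow now 7.
Augment Plant→b→d→City: bottleneck 7, flow now 14.
No augmenting path remains; maximum flow = 14.
By max-flow min-cut, the minimum cut capacity equals the max flow.
In the residual graph, reachable from Plant: {Plant, a}.
Min-cut edges: Plant→b (11), a→d (3); capacity 11 + 3 = 14.

14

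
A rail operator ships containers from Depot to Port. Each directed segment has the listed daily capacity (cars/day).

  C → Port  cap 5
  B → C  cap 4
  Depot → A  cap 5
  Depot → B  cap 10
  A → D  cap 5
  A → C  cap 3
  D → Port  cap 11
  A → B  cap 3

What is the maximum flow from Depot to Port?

9

Augment Depot→A→C→Port: bottleneck 3, flow now 3.
Augment Depot→A→D→Port: bottleneck 2, flow now 5.
Augment Depot→B→C→Port: bottleneck 2, flow now 7.
Augment Depot→B→C→A→D→Port: bottleneck 2, flow now 9. (uses reverse residual edge)
No augmenting path remains; maximum flow = 9.
In the residual graph, reachable from Depot: {Depot, B}.
Min-cut edges: Depot→A (5), B→C (4); capacity 5 + 4 = 9.
This cut is saturated, so no flow can exceed 9.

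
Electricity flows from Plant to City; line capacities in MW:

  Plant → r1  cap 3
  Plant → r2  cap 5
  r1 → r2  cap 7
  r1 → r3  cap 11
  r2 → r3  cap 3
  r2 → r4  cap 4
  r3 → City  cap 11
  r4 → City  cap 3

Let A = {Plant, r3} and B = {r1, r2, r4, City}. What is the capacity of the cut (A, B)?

Edges leaving {Plant, r3}: Plant→r1 (3), Plant→r2 (5), r3→City (11).
Cut capacity = 3 + 5 + 11 = 19.

19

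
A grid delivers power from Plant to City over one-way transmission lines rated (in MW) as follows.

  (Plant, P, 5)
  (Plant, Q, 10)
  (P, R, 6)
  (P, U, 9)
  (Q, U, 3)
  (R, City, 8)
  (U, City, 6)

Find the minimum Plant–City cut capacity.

Augment Plant→P→R→City: bottleneck 5, flow now 5.
Augment Plant→Q→U→City: bottleneck 3, flow now 8.
No augmenting path remains; maximum flow = 8.
By max-flow min-cut, the minimum cut capacity equals the max flow.
In the residual graph, reachable from Plant: {Plant, Q}.
Min-cut edges: Plant→P (5), Q→U (3); capacity 5 + 3 = 8.

8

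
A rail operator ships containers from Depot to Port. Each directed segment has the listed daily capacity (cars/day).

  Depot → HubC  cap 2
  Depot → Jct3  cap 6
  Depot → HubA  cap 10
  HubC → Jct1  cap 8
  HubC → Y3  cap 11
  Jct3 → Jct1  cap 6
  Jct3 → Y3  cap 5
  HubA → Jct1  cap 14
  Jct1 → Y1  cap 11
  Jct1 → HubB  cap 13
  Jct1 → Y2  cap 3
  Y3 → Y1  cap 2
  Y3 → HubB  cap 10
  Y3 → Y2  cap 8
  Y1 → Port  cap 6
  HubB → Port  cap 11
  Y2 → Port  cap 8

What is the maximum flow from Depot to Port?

Augment Depot→HubC→Jct1→Y1→Port: bottleneck 2, flow now 2.
Augment Depot→Jct3→Jct1→Y1→Port: bottleneck 4, flow now 6.
Augment Depot→Jct3→Jct1→HubB→Port: bottleneck 2, flow now 8.
Augment Depot→HubA→Jct1→HubB→Port: bottleneck 9, flow now 17.
Augment Depot→HubA→Jct1→Y2→Port: bottleneck 1, flow now 18.
No augmenting path remains; maximum flow = 18.
In the residual graph, reachable from Depot: {Depot}.
Min-cut edges: Depot→HubC (2), Depot→Jct3 (6), Depot→HubA (10); capacity 2 + 6 + 10 = 18.
This cut is saturated, so no flow can exceed 18.

18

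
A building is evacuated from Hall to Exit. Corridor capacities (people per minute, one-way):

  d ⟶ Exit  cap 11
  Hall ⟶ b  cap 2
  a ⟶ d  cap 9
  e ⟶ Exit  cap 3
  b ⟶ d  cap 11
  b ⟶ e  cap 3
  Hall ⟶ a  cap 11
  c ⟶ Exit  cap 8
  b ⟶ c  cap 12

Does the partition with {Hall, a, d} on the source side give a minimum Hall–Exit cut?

Given cut capacity: 2 + 11 = 13.
Augment Hall→a→d→Exit: bottleneck 9, flow now 9.
Augment Hall→b→c→Exit: bottleneck 2, flow now 11.
No augmenting path remains; maximum flow = 11.
In the residual graph, reachable from Hall: {Hall, a}.
Min-cut edges: Hall→b (2), a→d (9); capacity 2 + 9 = 11.
Cut capacity 13 exceeds the max flow 11, so it is not minimum.

No — its capacity is 13, but the minimum cut has capacity 11.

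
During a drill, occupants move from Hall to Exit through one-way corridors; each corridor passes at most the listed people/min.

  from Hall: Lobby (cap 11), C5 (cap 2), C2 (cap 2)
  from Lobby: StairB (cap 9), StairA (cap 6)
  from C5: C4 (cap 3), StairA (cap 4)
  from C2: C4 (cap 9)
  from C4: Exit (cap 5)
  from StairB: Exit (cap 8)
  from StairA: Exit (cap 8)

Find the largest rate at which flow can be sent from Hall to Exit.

Augment Hall→Lobby→StairB→Exit: bottleneck 8, flow now 8.
Augment Hall→Lobby→StairA→Exit: bottleneck 3, flow now 11.
Augment Hall→C5→C4→Exit: bottleneck 2, flow now 13.
Augment Hall→C2→C4→Exit: bottleneck 2, flow now 15.
No augmenting path remains; maximum flow = 15.
In the residual graph, reachable from Hall: {Hall}.
Min-cut edges: Hall→Lobby (11), Hall→C5 (2), Hall→C2 (2); capacity 11 + 2 + 2 = 15.
This cut is saturated, so no flow can exceed 15.

15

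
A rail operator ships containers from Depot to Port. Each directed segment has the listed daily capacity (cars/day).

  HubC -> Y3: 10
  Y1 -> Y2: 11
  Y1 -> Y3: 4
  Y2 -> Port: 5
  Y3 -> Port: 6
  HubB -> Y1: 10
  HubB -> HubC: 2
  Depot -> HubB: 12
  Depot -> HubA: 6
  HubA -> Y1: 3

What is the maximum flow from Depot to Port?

Augment Depot→HubA→Y1→Y3→Port: bottleneck 3, flow now 3.
Augment Depot→HubB→HubC→Y3→Port: bottleneck 2, flow now 5.
Augment Depot→HubB→Y1→Y3→Port: bottleneck 1, flow now 6.
Augment Depot→HubB→Y1→Y2→Port: bottleneck 5, flow now 11.
No augmenting path remains; maximum flow = 11.
In the residual graph, reachable from Depot: {Depot, HubA, HubB, Y1, Y2}.
Min-cut edges: HubB→HubC (2), Y1→Y3 (4), Y2→Port (5); capacity 2 + 4 + 5 = 11.
This cut is saturated, so no flow can exceed 11.

11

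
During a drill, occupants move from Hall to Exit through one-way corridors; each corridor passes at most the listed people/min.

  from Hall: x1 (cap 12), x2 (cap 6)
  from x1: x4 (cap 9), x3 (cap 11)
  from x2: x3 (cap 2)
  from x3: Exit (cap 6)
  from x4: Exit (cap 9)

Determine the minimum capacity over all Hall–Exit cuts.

Augment Hall→x1→x3→Exit: bottleneck 6, flow now 6.
Augment Hall→x1→x4→Exit: bottleneck 6, flow now 12.
Augment Hall→x2→x3→x1→x4→Exit: bottleneck 2, flow now 14. (uses reverse residual edge)
No augmenting path remains; maximum flow = 14.
By max-flow min-cut, the minimum cut capacity equals the max flow.
In the residual graph, reachable from Hall: {Hall, x2}.
Min-cut edges: Hall→x1 (12), x2→x3 (2); capacity 12 + 2 = 14.

14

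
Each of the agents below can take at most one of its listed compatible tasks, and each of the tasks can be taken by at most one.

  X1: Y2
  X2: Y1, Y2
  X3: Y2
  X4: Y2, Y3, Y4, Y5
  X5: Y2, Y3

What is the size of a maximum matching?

4

Unit-capacity flow: source→left, listed edges, right→sink; max matching = max flow.
Augmenting path X1→Y2 (+1); matched 1.
Augmenting path X2→Y1 (+1); matched 2.
Augmenting path X4→Y3 (+1); matched 3.
Augmenting path X5→Y3→X4→Y4 (+1); matched 4.
No augmenting path remains; maximum matching = 4.
König certificate: {X2, X4, X5, Y2} is a vertex cover of size 4 (every listed pair touches it), so no matching can be larger.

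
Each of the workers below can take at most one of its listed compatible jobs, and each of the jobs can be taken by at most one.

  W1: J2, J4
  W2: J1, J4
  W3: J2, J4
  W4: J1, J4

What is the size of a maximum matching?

3

Unit-capacity flow: source→left, listed edges, right→sink; max matching = max flow.
Augmenting path W1→J2 (+1); matched 1.
Augmenting path W2→J1 (+1); matched 2.
Augmenting path W3→J4 (+1); matched 3.
No augmenting path remains; maximum matching = 3.
König certificate: {J1, J2, J4} is a vertex cover of size 3 (every listed pair touches it), so no matching can be larger.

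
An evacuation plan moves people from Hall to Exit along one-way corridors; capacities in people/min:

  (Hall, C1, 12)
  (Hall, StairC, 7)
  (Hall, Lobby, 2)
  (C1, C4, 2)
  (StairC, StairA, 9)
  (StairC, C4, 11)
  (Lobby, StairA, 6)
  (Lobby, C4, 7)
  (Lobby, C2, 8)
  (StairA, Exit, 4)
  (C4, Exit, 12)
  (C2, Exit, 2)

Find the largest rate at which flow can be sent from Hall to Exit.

Augment Hall→C1→C4→Exit: bottleneck 2, flow now 2.
Augment Hall→StairC→StairA→Exit: bottleneck 4, flow now 6.
Augment Hall→StairC→C4→Exit: bottleneck 3, flow now 9.
Augment Hall→Lobby→C4→Exit: bottleneck 2, flow now 11.
No augmenting path remains; maximum flow = 11.
In the residual graph, reachable from Hall: {Hall, C1}.
Min-cut edges: Hall→StairC (7), Hall→Lobby (2), C1→C4 (2); capacity 7 + 2 + 2 = 11.
This cut is saturated, so no flow can exceed 11.

11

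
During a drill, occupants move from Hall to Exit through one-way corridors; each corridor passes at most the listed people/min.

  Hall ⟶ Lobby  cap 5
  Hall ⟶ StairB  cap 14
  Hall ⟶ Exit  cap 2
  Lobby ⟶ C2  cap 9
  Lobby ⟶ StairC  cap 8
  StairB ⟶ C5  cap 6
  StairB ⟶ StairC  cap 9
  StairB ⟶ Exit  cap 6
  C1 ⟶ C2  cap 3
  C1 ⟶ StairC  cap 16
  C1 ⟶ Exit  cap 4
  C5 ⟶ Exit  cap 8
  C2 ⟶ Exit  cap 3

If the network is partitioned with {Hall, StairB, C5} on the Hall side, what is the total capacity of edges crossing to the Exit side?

Edges leaving {Hall, StairB, C5}: Hall→Lobby (5), Hall→Exit (2), StairB→StairC (9), StairB→Exit (6), C5→Exit (8).
Cut capacity = 5 + 2 + 9 + 6 + 8 = 30.

30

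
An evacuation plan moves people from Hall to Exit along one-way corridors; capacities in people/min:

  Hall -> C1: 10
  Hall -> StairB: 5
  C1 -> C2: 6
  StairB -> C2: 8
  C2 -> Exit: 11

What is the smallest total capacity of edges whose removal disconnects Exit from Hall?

11

Augment Hall→C1→C2→Exit: bottleneck 6, flow now 6.
Augment Hall→StairB→C2→Exit: bottleneck 5, flow now 11.
No augmenting path remains; maximum flow = 11.
By max-flow min-cut, the minimum cut capacity equals the max flow.
In the residual graph, reachable from Hall: {Hall, C1}.
Min-cut edges: Hall→StairB (5), C1→C2 (6); capacity 5 + 6 = 11.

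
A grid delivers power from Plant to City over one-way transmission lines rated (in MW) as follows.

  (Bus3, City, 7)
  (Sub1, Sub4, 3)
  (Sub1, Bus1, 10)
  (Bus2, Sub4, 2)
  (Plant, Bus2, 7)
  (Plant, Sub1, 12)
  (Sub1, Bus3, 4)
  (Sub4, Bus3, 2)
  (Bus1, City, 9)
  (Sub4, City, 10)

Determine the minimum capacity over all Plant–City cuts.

Augment Plant→Bus2→Sub4→City: bottleneck 2, flow now 2.
Augment Plant→Sub1→Sub4→City: bottleneck 3, flow now 5.
Augment Plant→Sub1→Bus1→City: bottleneck 9, flow now 14.
No augmenting path remains; maximum flow = 14.
By max-flow min-cut, the minimum cut capacity equals the max flow.
In the residual graph, reachable from Plant: {Plant, Bus2}.
Min-cut edges: Plant→Sub1 (12), Bus2→Sub4 (2); capacity 12 + 2 = 14.

14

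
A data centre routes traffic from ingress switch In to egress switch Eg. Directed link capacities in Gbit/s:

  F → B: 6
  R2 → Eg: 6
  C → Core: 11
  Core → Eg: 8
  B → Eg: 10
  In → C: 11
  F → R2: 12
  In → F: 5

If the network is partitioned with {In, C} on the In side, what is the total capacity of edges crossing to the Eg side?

16

Edges leaving {In, C}: In→F (5), C→Core (11).
Cut capacity = 5 + 11 = 16.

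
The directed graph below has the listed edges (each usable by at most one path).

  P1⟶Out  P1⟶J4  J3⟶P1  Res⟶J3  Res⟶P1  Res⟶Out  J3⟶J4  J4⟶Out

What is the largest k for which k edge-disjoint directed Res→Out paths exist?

Assign every edge capacity 1; by Menger, the answer equals the max flow.
Path Res→Out (+1); total 1.
Path Res→P1→Out (+1); total 2.
Path Res→J3→J4→Out (+1); total 3.
No residual Res→Out path; max flow = 3.
Certifying cut of size 3: {Res→J3, Res→Out, Res→P1}.

3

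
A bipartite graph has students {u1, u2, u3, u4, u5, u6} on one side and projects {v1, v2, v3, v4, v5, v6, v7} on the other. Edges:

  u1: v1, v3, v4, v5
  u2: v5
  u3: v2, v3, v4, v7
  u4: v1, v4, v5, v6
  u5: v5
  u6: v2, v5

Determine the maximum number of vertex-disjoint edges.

5

Unit-capacity flow: source→left, listed edges, right→sink; max matching = max flow.
Augmenting path u1→v1 (+1); matched 1.
Augmenting path u2→v5 (+1); matched 2.
Augmenting path u3→v2 (+1); matched 3.
Augmenting path u4→v4 (+1); matched 4.
Augmenting path u6→v2→u3→v3 (+1); matched 5.
No augmenting path remains; maximum matching = 5.
König certificate: {u1, u3, u4, u6, v5} is a vertex cover of size 5 (every listed pair touches it), so no matching can be larger.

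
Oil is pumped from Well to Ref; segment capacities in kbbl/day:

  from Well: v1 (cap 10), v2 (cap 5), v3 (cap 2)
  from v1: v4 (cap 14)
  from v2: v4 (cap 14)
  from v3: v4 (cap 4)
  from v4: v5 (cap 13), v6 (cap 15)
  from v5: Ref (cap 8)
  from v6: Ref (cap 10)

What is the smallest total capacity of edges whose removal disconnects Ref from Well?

Augment Well→v1→v4→v5→Ref: bottleneck 8, flow now 8.
Augment Well→v1→v4→v6→Ref: bottleneck 2, flow now 10.
Augment Well→v2→v4→v6→Ref: bottleneck 5, flow now 15.
Augment Well→v3→v4→v6→Ref: bottleneck 2, flow now 17.
No augmenting path remains; maximum flow = 17.
By max-flow min-cut, the minimum cut capacity equals the max flow.
In the residual graph, reachable from Well: {Well}.
Min-cut edges: Well→v1 (10), Well→v2 (5), Well→v3 (2); capacity 10 + 5 + 2 = 17.

17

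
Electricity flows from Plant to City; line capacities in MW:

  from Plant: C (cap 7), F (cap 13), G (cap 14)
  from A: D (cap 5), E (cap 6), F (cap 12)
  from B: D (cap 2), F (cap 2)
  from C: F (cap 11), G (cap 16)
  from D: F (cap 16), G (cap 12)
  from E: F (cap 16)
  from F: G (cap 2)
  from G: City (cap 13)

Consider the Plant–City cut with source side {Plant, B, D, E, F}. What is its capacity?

35

Edges leaving {Plant, B, D, E, F}: Plant→C (7), Plant→G (14), D→G (12), F→G (2).
Cut capacity = 7 + 14 + 12 + 2 = 35.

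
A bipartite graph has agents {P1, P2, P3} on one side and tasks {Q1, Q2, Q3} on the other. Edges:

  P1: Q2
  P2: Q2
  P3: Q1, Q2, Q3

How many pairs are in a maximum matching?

2

Unit-capacity flow: source→left, listed edges, right→sink; max matching = max flow.
Augmenting path P1→Q2 (+1); matched 1.
Augmenting path P3→Q1 (+1); matched 2.
No augmenting path remains; maximum matching = 2.
König certificate: {P3, Q2} is a vertex cover of size 2 (every listed pair touches it), so no matching can be larger.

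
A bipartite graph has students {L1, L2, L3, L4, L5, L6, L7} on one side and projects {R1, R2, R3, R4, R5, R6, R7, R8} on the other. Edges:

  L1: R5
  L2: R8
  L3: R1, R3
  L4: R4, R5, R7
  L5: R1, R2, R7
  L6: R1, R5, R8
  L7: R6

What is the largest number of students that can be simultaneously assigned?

Unit-capacity flow: source→left, listed edges, right→sink; max matching = max flow.
Augmenting path L1→R5 (+1); matched 1.
Augmenting path L2→R8 (+1); matched 2.
Augmenting path L3→R1 (+1); matched 3.
Augmenting path L4→R4 (+1); matched 4.
Augmenting path L5→R2 (+1); matched 5.
Augmenting path L7→R6 (+1); matched 6.
Augmenting path L6→R1→L3→R3 (+1); matched 7.
No augmenting path remains; maximum matching = 7.
König certificate: {L1, L2, L3, L4, L5, L6, L7} is a vertex cover of size 7 (every listed pair touches it), so no matching can be larger.

7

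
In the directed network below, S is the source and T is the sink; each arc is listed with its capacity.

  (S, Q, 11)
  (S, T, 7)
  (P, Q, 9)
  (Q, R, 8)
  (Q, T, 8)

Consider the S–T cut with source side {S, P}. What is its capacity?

Edges leaving {S, P}: S→Q (11), S→T (7), P→Q (9).
Cut capacity = 11 + 7 + 9 = 27.

27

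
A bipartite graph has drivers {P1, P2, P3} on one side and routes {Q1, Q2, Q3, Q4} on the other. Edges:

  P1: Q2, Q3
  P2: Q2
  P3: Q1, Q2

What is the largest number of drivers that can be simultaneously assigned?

Unit-capacity flow: source→left, listed edges, right→sink; max matching = max flow.
Augmenting path P1→Q2 (+1); matched 1.
Augmenting path P3→Q1 (+1); matched 2.
Augmenting path P2→Q2→P1→Q3 (+1); matched 3.
No augmenting path remains; maximum matching = 3.
König certificate: {P1, P2, P3} is a vertex cover of size 3 (every listed pair touches it), so no matching can be larger.

3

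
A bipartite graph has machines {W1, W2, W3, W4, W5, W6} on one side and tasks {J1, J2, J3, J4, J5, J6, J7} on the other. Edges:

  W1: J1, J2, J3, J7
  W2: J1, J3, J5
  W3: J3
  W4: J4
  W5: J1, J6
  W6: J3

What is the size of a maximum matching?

Unit-capacity flow: source→left, listed edges, right→sink; max matching = max flow.
Augmenting path W1→J1 (+1); matched 1.
Augmenting path W2→J3 (+1); matched 2.
Augmenting path W4→J4 (+1); matched 3.
Augmenting path W5→J6 (+1); matched 4.
Augmenting path W3→J3→W2→J5 (+1); matched 5.
No augmenting path remains; maximum matching = 5.
König certificate: {W1, W2, W4, W5, J3} is a vertex cover of size 5 (every listed pair touches it), so no matching can be larger.

5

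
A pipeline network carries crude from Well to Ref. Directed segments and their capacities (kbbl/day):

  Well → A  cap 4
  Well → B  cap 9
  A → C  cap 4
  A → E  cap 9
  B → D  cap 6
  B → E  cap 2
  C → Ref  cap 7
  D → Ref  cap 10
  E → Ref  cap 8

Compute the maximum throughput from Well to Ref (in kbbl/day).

12

Augment Well→A→C→Ref: bottleneck 4, flow now 4.
Augment Well→B→D→Ref: bottleneck 6, flow now 10.
Augment Well→B→E→Ref: bottleneck 2, flow now 12.
No augmenting path remains; maximum flow = 12.
In the residual graph, reachable from Well: {Well, B}.
Min-cut edges: Well→A (4), B→D (6), B→E (2); capacity 4 + 6 + 2 = 12.
This cut is saturated, so no flow can exceed 12.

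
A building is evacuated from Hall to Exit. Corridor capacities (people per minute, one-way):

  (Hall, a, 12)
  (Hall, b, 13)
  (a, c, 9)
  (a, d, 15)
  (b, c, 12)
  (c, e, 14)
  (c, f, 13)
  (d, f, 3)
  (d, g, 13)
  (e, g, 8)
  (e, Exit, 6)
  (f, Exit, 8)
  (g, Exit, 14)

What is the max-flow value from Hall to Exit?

Augment Hall→a→c→e→Exit: bottleneck 6, flow now 6.
Augment Hall→a→c→f→Exit: bottleneck 3, flow now 9.
Augment Hall→a→d→f→Exit: bottleneck 3, flow now 12.
Augment Hall→b→c→f→Exit: bottleneck 2, flow now 14.
Augment Hall→b→c→e→g→Exit: bottleneck 8, flow now 22.
Augment Hall→b→c→a→d→g→Exit: bottleneck 2, flow now 24. (uses reverse residual edge)
No augmenting path remains; maximum flow = 24.
In the residual graph, reachable from Hall: {Hall, b}.
Min-cut edges: Hall→a (12), b→c (12); capacity 12 + 12 = 24.
This cut is saturated, so no flow can exceed 24.

24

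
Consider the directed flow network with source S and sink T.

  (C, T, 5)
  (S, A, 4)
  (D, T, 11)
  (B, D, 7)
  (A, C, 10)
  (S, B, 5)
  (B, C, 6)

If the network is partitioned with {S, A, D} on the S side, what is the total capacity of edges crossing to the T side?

26

Edges leaving {S, A, D}: S→B (5), A→C (10), D→T (11).
Cut capacity = 5 + 10 + 11 = 26.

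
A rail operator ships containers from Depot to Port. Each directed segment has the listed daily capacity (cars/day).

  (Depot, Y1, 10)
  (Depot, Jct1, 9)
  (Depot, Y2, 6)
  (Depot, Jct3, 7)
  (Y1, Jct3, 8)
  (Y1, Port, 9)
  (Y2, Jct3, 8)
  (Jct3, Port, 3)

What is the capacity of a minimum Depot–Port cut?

12

Augment Depot→Y1→Port: bottleneck 9, flow now 9.
Augment Depot→Jct3→Port: bottleneck 3, flow now 12.
No augmenting path remains; maximum flow = 12.
By max-flow min-cut, the minimum cut capacity equals the max flow.
In the residual graph, reachable from Depot: {Depot, Y1, Jct1, Y2, Jct3}.
Min-cut edges: Y1→Port (9), Jct3→Port (3); capacity 9 + 3 = 12.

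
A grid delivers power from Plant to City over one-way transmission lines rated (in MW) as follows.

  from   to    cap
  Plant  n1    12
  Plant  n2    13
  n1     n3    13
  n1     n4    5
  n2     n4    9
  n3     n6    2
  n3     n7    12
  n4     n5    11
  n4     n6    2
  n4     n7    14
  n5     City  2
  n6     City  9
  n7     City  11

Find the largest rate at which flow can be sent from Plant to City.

17

Augment Plant→n1→n3→n6→City: bottleneck 2, flow now 2.
Augment Plant→n1→n3→n7→City: bottleneck 10, flow now 12.
Augment Plant→n2→n4→n5→City: bottleneck 2, flow now 14.
Augment Plant→n2→n4→n6→City: bottleneck 2, flow now 16.
Augment Plant→n2→n4→n7→City: bottleneck 1, flow now 17.
No augmenting path remains; maximum flow = 17.
In the residual graph, reachable from Plant: {Plant, n1, n2, n3, n4, n5, n7}.
Min-cut edges: n3→n6 (2), n4→n6 (2), n5→City (2), n7→City (11); capacity 2 + 2 + 2 + 11 = 17.
This cut is saturated, so no flow can exceed 17.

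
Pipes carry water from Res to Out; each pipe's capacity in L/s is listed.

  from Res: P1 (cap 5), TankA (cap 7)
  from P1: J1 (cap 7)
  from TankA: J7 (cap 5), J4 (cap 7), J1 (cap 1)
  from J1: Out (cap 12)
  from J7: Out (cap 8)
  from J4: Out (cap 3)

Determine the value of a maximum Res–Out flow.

12

Augment Res→P1→J1→Out: bottleneck 5, flow now 5.
Augment Res→TankA→J1→Out: bottleneck 1, flow now 6.
Augment Res→TankA→J7→Out: bottleneck 5, flow now 11.
Augment Res→TankA→J4→Out: bottleneck 1, flow now 12.
No augmenting path remains; maximum flow = 12.
In the residual graph, reachable from Res: {Res}.
Min-cut edges: Res→P1 (5), Res→TankA (7); capacity 5 + 7 = 12.
This cut is saturated, so no flow can exceed 12.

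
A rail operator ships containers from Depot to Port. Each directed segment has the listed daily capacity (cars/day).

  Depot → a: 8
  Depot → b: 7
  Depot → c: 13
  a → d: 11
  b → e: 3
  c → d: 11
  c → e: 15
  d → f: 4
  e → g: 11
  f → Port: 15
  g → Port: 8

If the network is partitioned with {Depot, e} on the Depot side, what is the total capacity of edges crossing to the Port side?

Edges leaving {Depot, e}: Depot→a (8), Depot→b (7), Depot→c (13), e→g (11).
Cut capacity = 8 + 7 + 13 + 11 = 39.

39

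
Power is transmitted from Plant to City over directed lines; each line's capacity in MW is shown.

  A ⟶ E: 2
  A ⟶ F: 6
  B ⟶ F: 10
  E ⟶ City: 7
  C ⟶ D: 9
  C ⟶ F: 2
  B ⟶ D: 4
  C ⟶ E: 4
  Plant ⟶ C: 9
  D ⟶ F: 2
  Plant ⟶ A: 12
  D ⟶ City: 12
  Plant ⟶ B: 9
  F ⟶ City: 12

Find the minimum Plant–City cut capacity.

26

Augment Plant→A→E→City: bottleneck 2, flow now 2.
Augment Plant→A→F→City: bottleneck 6, flow now 8.
Augment Plant→B→D→City: bottleneck 4, flow now 12.
Augment Plant→B→F→City: bottleneck 5, flow now 17.
Augment Plant→C→D→City: bottleneck 8, flow now 25.
Augment Plant→C→E→City: bottleneck 1, flow now 26.
No augmenting path remains; maximum flow = 26.
By max-flow min-cut, the minimum cut capacity equals the max flow.
In the residual graph, reachable from Plant: {Plant, A}.
Min-cut edges: Plant→B (9), Plant→C (9), A→E (2), A→F (6); capacity 9 + 9 + 2 + 6 = 26.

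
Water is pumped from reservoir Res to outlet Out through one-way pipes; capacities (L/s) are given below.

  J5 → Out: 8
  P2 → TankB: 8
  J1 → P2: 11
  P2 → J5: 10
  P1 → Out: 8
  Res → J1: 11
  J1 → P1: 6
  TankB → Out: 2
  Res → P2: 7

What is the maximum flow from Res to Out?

16

Augment Res→P2→TankB→Out: bottleneck 2, flow now 2.
Augment Res→P2→J5→Out: bottleneck 5, flow now 7.
Augment Res→J1→P1→Out: bottleneck 6, flow now 13.
Augment Res→J1→P2→J5→Out: bottleneck 3, flow now 16.
No augmenting path remains; maximum flow = 16.
In the residual graph, reachable from Res: {Res, P2, J1, TankB, J5}.
Min-cut edges: J1→P1 (6), TankB→Out (2), J5→Out (8); capacity 6 + 2 + 8 = 16.
This cut is saturated, so no flow can exceed 16.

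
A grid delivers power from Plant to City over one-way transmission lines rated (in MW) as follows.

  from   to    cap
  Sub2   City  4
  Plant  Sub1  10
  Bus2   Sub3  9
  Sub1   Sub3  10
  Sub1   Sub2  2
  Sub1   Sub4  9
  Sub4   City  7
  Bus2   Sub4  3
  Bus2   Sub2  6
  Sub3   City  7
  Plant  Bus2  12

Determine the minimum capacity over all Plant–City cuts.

Augment Plant→Sub1→Sub2→City: bottleneck 2, flow now 2.
Augment Plant→Sub1→Sub3→City: bottleneck 7, flow now 9.
Augment Plant→Sub1→Sub4→City: bottleneck 1, flow now 10.
Augment Plant→Bus2→Sub2→City: bottleneck 2, flow now 12.
Augment Plant→Bus2→Sub4→City: bottleneck 3, flow now 15.
Augment Plant→Bus2→Sub2→Sub1→Sub4→City: bottleneck 2, flow now 17. (uses reverse residual edge)
Augment Plant→Bus2→Sub3→Sub1→Sub4→City: bottleneck 1, flow now 18. (uses reverse residual edge)
No augmenting path remains; maximum flow = 18.
By max-flow min-cut, the minimum cut capacity equals the max flow.
In the residual graph, reachable from Plant: {Plant, Sub1, Bus2, Sub2, Sub3, Sub4}.
Min-cut edges: Sub2→City (4), Sub3→City (7), Sub4→City (7); capacity 4 + 7 + 7 = 18.

18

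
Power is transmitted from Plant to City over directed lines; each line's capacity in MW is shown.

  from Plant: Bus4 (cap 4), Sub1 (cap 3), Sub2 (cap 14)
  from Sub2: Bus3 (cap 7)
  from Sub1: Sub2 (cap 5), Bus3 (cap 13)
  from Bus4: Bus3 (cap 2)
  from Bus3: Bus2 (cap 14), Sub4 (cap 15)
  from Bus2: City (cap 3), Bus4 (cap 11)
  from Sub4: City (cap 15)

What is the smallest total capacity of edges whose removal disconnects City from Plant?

12

Augment Plant→Sub2→Bus3→Bus2→City: bottleneck 3, flow now 3.
Augment Plant→Sub2→Bus3→Sub4→City: bottleneck 4, flow now 7.
Augment Plant→Sub1→Bus3→Sub4→City: bottleneck 3, flow now 10.
Augment Plant→Bus4→Bus3→Sub4→City: bottleneck 2, flow now 12.
No augmenting path remains; maximum flow = 12.
By max-flow min-cut, the minimum cut capacity equals the max flow.
In the residual graph, reachable from Plant: {Plant, Sub2, Bus4}.
Min-cut edges: Plant→Sub1 (3), Sub2→Bus3 (7), Bus4→Bus3 (2); capacity 3 + 7 + 2 = 12.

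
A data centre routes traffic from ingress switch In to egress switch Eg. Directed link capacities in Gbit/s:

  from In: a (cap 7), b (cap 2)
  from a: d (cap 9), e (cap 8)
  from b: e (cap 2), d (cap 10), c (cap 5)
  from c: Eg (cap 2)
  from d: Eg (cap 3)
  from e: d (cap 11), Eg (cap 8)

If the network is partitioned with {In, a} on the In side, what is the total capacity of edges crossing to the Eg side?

19

Edges leaving {In, a}: In→b (2), a→d (9), a→e (8).
Cut capacity = 2 + 9 + 8 = 19.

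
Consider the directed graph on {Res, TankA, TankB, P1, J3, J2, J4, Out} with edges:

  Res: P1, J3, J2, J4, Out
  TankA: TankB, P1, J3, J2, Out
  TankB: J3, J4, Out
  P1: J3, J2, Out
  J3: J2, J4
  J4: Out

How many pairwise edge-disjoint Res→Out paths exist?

3

Assign every edge capacity 1; by Menger, the answer equals the max flow.
Path Res→Out (+1); total 1.
Path Res→P1→Out (+1); total 2.
Path Res→J4→Out (+1); total 3.
No residual Res→Out path; max flow = 3.
Certifying cut of size 3: {J4→Out, Res→Out, Res→P1}.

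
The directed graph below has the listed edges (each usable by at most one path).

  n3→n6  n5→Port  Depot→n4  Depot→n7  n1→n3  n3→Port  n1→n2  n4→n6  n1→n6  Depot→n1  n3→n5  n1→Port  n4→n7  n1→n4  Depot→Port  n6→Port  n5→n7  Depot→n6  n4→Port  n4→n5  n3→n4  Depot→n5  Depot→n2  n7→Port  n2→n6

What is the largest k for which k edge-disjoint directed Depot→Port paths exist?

6

Assign every edge capacity 1; by Menger, the answer equals the max flow.
Path Depot→Port (+1); total 1.
Path Depot→n1→Port (+1); total 2.
Path Depot→n4→Port (+1); total 3.
Path Depot→n5→Port (+1); total 4.
Path Depot→n6→Port (+1); total 5.
Path Depot→n7→Port (+1); total 6.
No residual Depot→Port path; max flow = 6.
Certifying cut of size 6: {Depot→Port, Depot→n1, Depot→n4, Depot→n5, Depot→n7, n6→Port}.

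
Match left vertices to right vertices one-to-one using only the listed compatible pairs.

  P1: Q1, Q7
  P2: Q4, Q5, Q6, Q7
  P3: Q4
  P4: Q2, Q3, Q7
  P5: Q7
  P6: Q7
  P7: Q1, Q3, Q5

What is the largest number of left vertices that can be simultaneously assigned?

6

Unit-capacity flow: source→left, listed edges, right→sink; max matching = max flow.
Augmenting path P1→Q1 (+1); matched 1.
Augmenting path P2→Q4 (+1); matched 2.
Augmenting path P4→Q2 (+1); matched 3.
Augmenting path P5→Q7 (+1); matched 4.
Augmenting path P7→Q3 (+1); matched 5.
Augmenting path P3→Q4→P2→Q5 (+1); matched 6.
No augmenting path remains; maximum matching = 6.
König certificate: {P1, P2, P3, P4, P7, Q7} is a vertex cover of size 6 (every listed pair touches it), so no matching can be larger.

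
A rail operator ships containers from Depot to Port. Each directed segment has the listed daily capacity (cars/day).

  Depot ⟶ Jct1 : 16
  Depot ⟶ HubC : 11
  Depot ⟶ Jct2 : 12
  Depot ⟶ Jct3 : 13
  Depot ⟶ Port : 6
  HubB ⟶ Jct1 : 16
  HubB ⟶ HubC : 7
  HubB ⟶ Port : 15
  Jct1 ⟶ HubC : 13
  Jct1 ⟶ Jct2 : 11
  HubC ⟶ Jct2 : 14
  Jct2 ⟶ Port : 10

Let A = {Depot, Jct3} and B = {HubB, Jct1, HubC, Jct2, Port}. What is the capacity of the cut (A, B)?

Edges leaving {Depot, Jct3}: Depot→Jct1 (16), Depot→HubC (11), Depot→Jct2 (12), Depot→Port (6).
Cut capacity = 16 + 11 + 12 + 6 = 45.

45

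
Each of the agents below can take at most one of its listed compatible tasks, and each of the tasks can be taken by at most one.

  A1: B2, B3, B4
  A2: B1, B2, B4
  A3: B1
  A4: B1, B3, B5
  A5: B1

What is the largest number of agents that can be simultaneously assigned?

4

Unit-capacity flow: source→left, listed edges, right→sink; max matching = max flow.
Augmenting path A1→B2 (+1); matched 1.
Augmenting path A2→B1 (+1); matched 2.
Augmenting path A4→B3 (+1); matched 3.
Augmenting path A3→B1→A2→B4 (+1); matched 4.
No augmenting path remains; maximum matching = 4.
König certificate: {A1, A2, A4, B1} is a vertex cover of size 4 (every listed pair touches it), so no matching can be larger.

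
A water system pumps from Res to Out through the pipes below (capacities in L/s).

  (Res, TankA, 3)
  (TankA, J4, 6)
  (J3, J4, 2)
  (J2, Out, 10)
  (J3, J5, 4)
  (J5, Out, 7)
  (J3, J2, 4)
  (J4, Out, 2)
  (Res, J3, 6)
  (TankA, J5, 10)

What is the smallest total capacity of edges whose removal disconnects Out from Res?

9

Augment Res→J3→J4→Out: bottleneck 2, flow now 2.
Augment Res→J3→J5→Out: bottleneck 4, flow now 6.
Augment Res→TankA→J5→Out: bottleneck 3, flow now 9.
No augmenting path remains; maximum flow = 9.
By max-flow min-cut, the minimum cut capacity equals the max flow.
In the residual graph, reachable from Res: {Res}.
Min-cut edges: Res→J3 (6), Res→TankA (3); capacity 6 + 3 = 9.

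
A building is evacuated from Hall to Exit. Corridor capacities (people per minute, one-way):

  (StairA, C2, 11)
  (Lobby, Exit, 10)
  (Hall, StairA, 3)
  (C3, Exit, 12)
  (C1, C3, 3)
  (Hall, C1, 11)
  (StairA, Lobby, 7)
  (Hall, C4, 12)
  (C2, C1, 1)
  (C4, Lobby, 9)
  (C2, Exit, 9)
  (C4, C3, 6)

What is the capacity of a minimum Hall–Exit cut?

Augment Hall→StairA→Lobby→Exit: bottleneck 3, flow now 3.
Augment Hall→C4→C3→Exit: bottleneck 6, flow now 9.
Augment Hall→C4→Lobby→Exit: bottleneck 6, flow now 15.
Augment Hall→C1→C3→Exit: bottleneck 3, flow now 18.
No augmenting path remains; maximum flow = 18.
By max-flow min-cut, the minimum cut capacity equals the max flow.
In the residual graph, reachable from Hall: {Hall, C1}.
Min-cut edges: Hall→StairA (3), Hall→C4 (12), C1→C3 (3); capacity 3 + 12 + 3 = 18.

18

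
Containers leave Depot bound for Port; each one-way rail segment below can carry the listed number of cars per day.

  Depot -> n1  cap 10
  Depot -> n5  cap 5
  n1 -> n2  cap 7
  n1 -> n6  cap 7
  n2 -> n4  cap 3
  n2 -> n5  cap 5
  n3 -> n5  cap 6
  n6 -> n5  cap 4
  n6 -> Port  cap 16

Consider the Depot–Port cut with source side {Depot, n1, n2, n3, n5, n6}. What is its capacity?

19

Edges leaving {Depot, n1, n2, n3, n5, n6}: n2→n4 (3), n6→Port (16).
Cut capacity = 3 + 16 = 19.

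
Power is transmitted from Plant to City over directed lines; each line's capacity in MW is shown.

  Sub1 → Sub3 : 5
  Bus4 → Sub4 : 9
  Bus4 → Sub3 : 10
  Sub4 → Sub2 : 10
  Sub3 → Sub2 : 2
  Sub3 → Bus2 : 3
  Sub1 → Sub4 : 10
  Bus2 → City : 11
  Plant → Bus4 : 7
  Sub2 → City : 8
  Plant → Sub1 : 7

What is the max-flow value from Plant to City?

11

Augment Plant→Bus4→Sub3→Bus2→City: bottleneck 3, flow now 3.
Augment Plant→Bus4→Sub3→Sub2→City: bottleneck 2, flow now 5.
Augment Plant→Bus4→Sub4→Sub2→City: bottleneck 2, flow now 7.
Augment Plant→Sub1→Sub4→Sub2→City: bottleneck 4, flow now 11.
No augmenting path remains; maximum flow = 11.
In the residual graph, reachable from Plant: {Plant, Bus4, Sub1, Sub3, Sub4, Sub2}.
Min-cut edges: Sub3→Bus2 (3), Sub2→City (8); capacity 3 + 8 = 11.
This cut is saturated, so no flow can exceed 11.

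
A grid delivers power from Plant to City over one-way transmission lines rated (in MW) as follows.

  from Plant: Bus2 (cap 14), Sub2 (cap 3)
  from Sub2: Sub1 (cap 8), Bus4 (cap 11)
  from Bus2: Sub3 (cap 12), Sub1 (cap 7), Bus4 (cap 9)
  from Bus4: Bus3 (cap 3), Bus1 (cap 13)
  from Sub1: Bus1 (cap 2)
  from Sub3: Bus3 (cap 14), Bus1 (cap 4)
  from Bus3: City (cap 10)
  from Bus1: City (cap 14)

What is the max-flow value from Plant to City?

Augment Plant→Sub2→Bus4→Bus3→City: bottleneck 3, flow now 3.
Augment Plant→Bus2→Bus4→Bus1→City: bottleneck 9, flow now 12.
Augment Plant→Bus2→Sub1→Bus1→City: bottleneck 2, flow now 14.
Augment Plant→Bus2→Sub3→Bus3→City: bottleneck 3, flow now 17.
No augmenting path remains; maximum flow = 17.
In the residual graph, reachable from Plant: {Plant}.
Min-cut edges: Plant→Sub2 (3), Plant→Bus2 (14); capacity 3 + 14 = 17.
This cut is saturated, so no flow can exceed 17.

17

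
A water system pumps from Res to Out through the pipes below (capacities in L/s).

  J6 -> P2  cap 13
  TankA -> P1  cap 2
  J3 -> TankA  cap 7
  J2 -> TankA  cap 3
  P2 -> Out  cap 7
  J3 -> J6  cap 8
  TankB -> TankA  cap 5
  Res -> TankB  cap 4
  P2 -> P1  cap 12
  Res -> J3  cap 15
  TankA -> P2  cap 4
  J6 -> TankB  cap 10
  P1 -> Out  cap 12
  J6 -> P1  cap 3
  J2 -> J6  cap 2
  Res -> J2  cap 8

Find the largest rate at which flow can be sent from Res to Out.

16

Augment Res→TankB→TankA→P2→Out: bottleneck 4, flow now 4.
Augment Res→J3→J6→P2→Out: bottleneck 3, flow now 7.
Augment Res→J3→J6→P1→Out: bottleneck 3, flow now 10.
Augment Res→J3→TankA→P1→Out: bottleneck 2, flow now 12.
Augment Res→J3→J6→P2→P1→Out: bottleneck 2, flow now 14.
Augment Res→J2→J6→P2→P1→Out: bottleneck 2, flow now 16.
No augmenting path remains; maximum flow = 16.
In the residual graph, reachable from Res: {Res, TankB, J3, J2, TankA}.
Min-cut edges: J3→J6 (8), J2→J6 (2), TankA→P2 (4), TankA→P1 (2); capacity 8 + 2 + 4 + 2 = 16.
This cut is saturated, so no flow can exceed 16.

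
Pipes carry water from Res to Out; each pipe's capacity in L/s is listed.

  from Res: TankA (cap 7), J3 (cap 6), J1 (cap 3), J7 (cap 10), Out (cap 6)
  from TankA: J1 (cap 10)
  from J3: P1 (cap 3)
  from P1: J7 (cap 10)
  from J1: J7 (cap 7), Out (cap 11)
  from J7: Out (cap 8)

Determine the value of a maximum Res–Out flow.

24

Augment Res→Out: bottleneck 6, flow now 6.
Augment Res→J1→Out: bottleneck 3, flow now 9.
Augment Res→J7→Out: bottleneck 8, flow now 17.
Augment Res→TankA→J1→Out: bottleneck 7, flow now 24.
No augmenting path remains; maximum flow = 24.
In the residual graph, reachable from Res: {Res, J3, P1, J7}.
Min-cut edges: Res→TankA (7), Res→J1 (3), Res→Out (6), J7→Out (8); capacity 7 + 3 + 6 + 8 = 24.
This cut is saturated, so no flow can exceed 24.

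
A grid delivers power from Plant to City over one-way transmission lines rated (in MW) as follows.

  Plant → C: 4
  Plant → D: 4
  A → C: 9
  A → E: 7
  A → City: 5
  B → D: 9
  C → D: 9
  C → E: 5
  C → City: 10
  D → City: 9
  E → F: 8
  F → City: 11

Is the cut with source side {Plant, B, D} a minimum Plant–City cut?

Given cut capacity: 4 + 9 = 13.
Augment Plant→C→City: bottleneck 4, flow now 4.
Augment Plant→D→City: bottleneck 4, flow now 8.
No augmenting path remains; maximum flow = 8.
In the residual graph, reachable from Plant: {Plant}.
Min-cut edges: Plant→C (4), Plant→D (4); capacity 4 + 4 = 8.
Cut capacity 13 exceeds the max flow 8, so it is not minimum.

No — its capacity is 13, but the minimum cut has capacity 8.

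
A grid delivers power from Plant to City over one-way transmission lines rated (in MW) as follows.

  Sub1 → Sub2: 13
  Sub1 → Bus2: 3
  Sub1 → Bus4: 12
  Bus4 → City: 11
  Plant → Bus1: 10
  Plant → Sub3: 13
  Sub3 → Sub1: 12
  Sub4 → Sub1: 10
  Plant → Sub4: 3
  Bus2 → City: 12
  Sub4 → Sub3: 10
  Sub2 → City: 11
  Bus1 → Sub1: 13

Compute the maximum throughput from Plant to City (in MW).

Augment Plant→Bus1→Sub1→Sub2→City: bottleneck 10, flow now 10.
Augment Plant→Sub3→Sub1→Sub2→City: bottleneck 1, flow now 11.
Augment Plant→Sub3→Sub1→Bus2→City: bottleneck 3, flow now 14.
Augment Plant→Sub3→Sub1→Bus4→City: bottleneck 8, flow now 22.
Augment Plant→Sub4→Sub1→Bus4→City: bottleneck 3, flow now 25.
No augmenting path remains; maximum flow = 25.
In the residual graph, reachable from Plant: {Plant, Sub3}.
Min-cut edges: Plant→Bus1 (10), Plant→Sub4 (3), Sub3→Sub1 (12); capacity 10 + 3 + 12 = 25.
This cut is saturated, so no flow can exceed 25.

25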